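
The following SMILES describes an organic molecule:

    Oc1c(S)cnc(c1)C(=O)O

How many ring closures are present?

In SMILES, each pair of matching ring-closure digits denotes one ring-closing bond; the number of such bonds equals the number of independent rings.
Ring-closure bonds here: 1.

1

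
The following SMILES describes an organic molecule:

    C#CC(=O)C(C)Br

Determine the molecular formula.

C5H5BrO

Walk through each heavy atom and fill implicit hydrogens from standard valence (C 4, N 3, O 2, S 2, halogen 1):
  atom 1: C, bond orders sum to 3 (valence 4) → 1 H
  atom 2: C, bond orders sum to 4 (valence 4) → 0 H
  atom 3: C, bond orders sum to 4 (valence 4) → 0 H
  atom 4: O, bond orders sum to 2 (valence 2) → 0 H
  atom 5: C, bond orders sum to 3 (valence 4) → 1 H
  atom 6: C, bond orders sum to 1 (valence 4) → 3 H
  atom 7: Br (halogen, monovalent) → 0 H
Totals → C:5, H:5, Br:1, O:1.
In Hill order: C5H5BrO.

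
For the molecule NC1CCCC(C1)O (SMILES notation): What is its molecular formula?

C6H13NO

Walk through each heavy atom and fill implicit hydrogens from standard valence (C 4, N 3, O 2, S 2, halogen 1):
  atom 1: N, bond orders sum to 1 (valence 3) → 2 H
  atom 2: C, bond orders sum to 3 (valence 4) → 1 H
  atom 3: C, bond orders sum to 2 (valence 4) → 2 H
  atom 4: C, bond orders sum to 2 (valence 4) → 2 H
  atom 5: C, bond orders sum to 2 (valence 4) → 2 H
  atom 6: C, bond orders sum to 3 (valence 4) → 1 H
  atom 7: C, bond orders sum to 2 (valence 4) → 2 H
  atom 8: O, bond orders sum to 1 (valence 2) → 1 H
Totals → C:6, H:13, N:1, O:1.
In Hill order: C6H13NO.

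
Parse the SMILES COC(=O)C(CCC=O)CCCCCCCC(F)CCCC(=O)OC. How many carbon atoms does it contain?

Count every carbon token in the SMILES (each C, including those in ring-closure positions and inside branches).
Carbon count: 19.

19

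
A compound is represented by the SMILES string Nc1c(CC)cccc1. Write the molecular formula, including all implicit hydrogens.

Walk through each heavy atom and fill implicit hydrogens from standard valence (C 4, N 3, O 2, S 2, halogen 1); for lowercase aromatic atoms, an aromatic c carries 1 H when it has two neighbours and 0 H with three, and aromatic n carries 0 H:
  atom 1: N, bond orders sum to 1 (valence 3) → 2 H
  atom 2: aromatic c, 3 neighbours → 0 H
  atom 3: aromatic c, 3 neighbours → 0 H
  atom 4: C, bond orders sum to 2 (valence 4) → 2 H
  atom 5: C, bond orders sum to 1 (valence 4) → 3 H
  atom 6: aromatic c, 2 neighbours → 1 H
  atom 7: aromatic c, 2 neighbours → 1 H
  atom 8: aromatic c, 2 neighbours → 1 H
  atom 9: aromatic c, 2 neighbours → 1 H
Totals → C:8, H:11, N:1.

C8H11N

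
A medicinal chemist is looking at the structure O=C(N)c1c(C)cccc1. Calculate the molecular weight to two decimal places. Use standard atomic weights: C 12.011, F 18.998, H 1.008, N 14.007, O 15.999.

135.17 g/mol

First, the molecular formula is C8H9NO (counting implicit H from valence).
  C: 8 × 12.011 = 96.088
  H: 9 × 1.008 = 9.072
  N: 1 × 14.007 = 14.007
  O: 1 × 15.999 = 15.999
Sum: 8×12.011 + 9×1.008 + 1×14.007 + 1×15.999 = 135.166 → 135.17 g/mol.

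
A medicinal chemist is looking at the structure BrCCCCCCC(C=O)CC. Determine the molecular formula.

C10H19BrO

Walk through each heavy atom and fill implicit hydrogens from standard valence (C 4, N 3, O 2, S 2, halogen 1):
  atom 1: Br (halogen, monovalent) → 0 H
  atom 2: C, bond orders sum to 2 (valence 4) → 2 H
  atom 3: C, bond orders sum to 2 (valence 4) → 2 H
  atom 4: C, bond orders sum to 2 (valence 4) → 2 H
  atom 5: C, bond orders sum to 2 (valence 4) → 2 H
  atom 6: C, bond orders sum to 2 (valence 4) → 2 H
  atom 7: C, bond orders sum to 2 (valence 4) → 2 H
  atom 8: C, bond orders sum to 3 (valence 4) → 1 H
  atom 9: C, bond orders sum to 3 (valence 4) → 1 H
  atom 10: O, bond orders sum to 2 (valence 2) → 0 H
  atom 11: C, bond orders sum to 2 (valence 4) → 2 H
  atom 12: C, bond orders sum to 1 (valence 4) → 3 H
Totals → C:10, H:19, Br:1, O:1.
In Hill order: C10H19BrO.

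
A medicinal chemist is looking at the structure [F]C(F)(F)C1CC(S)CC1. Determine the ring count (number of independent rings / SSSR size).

1

In SMILES, each pair of matching ring-closure digits denotes one ring-closing bond; the number of such bonds equals the number of independent rings.
Ring-closure bonds here: 1.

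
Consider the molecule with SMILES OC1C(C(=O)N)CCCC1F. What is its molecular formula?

Walk through each heavy atom and fill implicit hydrogens from standard valence (C 4, N 3, O 2, S 2, halogen 1):
  atom 1: O, bond orders sum to 1 (valence 2) → 1 H
  atom 2: C, bond orders sum to 3 (valence 4) → 1 H
  atom 3: C, bond orders sum to 3 (valence 4) → 1 H
  atom 4: C, bond orders sum to 4 (valence 4) → 0 H
  atom 5: O, bond orders sum to 2 (valence 2) → 0 H
  atom 6: N, bond orders sum to 1 (valence 3) → 2 H
  atom 7: C, bond orders sum to 2 (valence 4) → 2 H
  atom 8: C, bond orders sum to 2 (valence 4) → 2 H
  atom 9: C, bond orders sum to 2 (valence 4) → 2 H
  atom 10: C, bond orders sum to 3 (valence 4) → 1 H
  atom 11: F (halogen, monovalent) → 0 H
Totals → C:7, H:12, F:1, N:1, O:2.

C7H12FNO2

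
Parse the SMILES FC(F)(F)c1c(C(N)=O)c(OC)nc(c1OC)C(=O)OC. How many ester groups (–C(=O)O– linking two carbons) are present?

The ester motif appears at heavy-atom position 18 in the SMILES.
Other groups present: 1 amide, 2 ether.
Ester count: 1.

1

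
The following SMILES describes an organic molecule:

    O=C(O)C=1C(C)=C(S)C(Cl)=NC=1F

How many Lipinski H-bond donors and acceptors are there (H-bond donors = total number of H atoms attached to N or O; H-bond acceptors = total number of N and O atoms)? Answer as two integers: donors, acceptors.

1, 3

Donors: find every N or O and count the H atoms it carries.
  atom 1 (O): bond orders sum to 2 → 0 H
  atom 3 (O): bond orders sum to 1 → 1 H
  atom 11 (N): bond orders sum to 3 → 0 H
Lipinski HBD = 1.
Acceptors: N atoms = 1, O atoms = 2 → HBA = 3.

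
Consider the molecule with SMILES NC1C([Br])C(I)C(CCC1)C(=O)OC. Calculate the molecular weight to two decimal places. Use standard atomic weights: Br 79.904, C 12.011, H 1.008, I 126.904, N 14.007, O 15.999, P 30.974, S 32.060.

376.03 g/mol

First, the molecular formula is C9H15BrINO2 (counting implicit H from valence).
  Br: 1 × 79.904 = 79.904
  C: 9 × 12.011 = 108.099
  H: 15 × 1.008 = 15.120
  I: 1 × 126.904 = 126.904
  N: 1 × 14.007 = 14.007
  O: 2 × 15.999 = 31.998
Sum: 1×79.904 + 9×12.011 + 15×1.008 + 1×126.904 + 1×14.007 + 2×15.999 = 376.032 → 376.03 g/mol.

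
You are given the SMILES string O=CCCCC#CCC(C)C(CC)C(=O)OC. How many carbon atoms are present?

Count every carbon token in the SMILES (each C, including those in ring-closure positions and inside branches).
Carbon count: 14.

14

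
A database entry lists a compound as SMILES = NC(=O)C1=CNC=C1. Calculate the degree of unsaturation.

4

Degree of unsaturation = (number of rings) + (number of π bonds).
Ring closures in the SMILES: 1.
π bonds: 3 double bonds (each 1 DoU) → 3 DoU from unsaturation.
Total DoU = 1 + 3 = 4.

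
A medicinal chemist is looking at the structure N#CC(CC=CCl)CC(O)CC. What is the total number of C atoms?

Count every carbon token in the SMILES (each C, including those in ring-closure positions and inside branches).
Carbon count: 9.

9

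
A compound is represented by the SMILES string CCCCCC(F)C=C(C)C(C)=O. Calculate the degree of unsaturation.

2

Molecular formula: C11H19FO.
DoU = (2C + 2 + N − H − X) / 2, where X is the halogen count and O/S are ignored.
    = (2·11 + 2 + 0 − 19 − 1) / 2 = 4 / 2 = 2.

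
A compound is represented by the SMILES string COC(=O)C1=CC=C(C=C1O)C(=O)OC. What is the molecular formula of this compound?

C10H10O5

Walk through each heavy atom and fill implicit hydrogens from standard valence (C 4, N 3, O 2, S 2, halogen 1):
  atom 1: C, bond orders sum to 1 (valence 4) → 3 H
  atom 2: O, bond orders sum to 2 (valence 2) → 0 H
  atom 3: C, bond orders sum to 4 (valence 4) → 0 H
  atom 4: O, bond orders sum to 2 (valence 2) → 0 H
  atom 5: C, bond orders sum to 4 (valence 4) → 0 H
  atom 6: C, bond orders sum to 3 (valence 4) → 1 H
  atom 7: C, bond orders sum to 3 (valence 4) → 1 H
  atom 8: C, bond orders sum to 4 (valence 4) → 0 H
  atom 9: C, bond orders sum to 3 (valence 4) → 1 H
  atom 10: C, bond orders sum to 4 (valence 4) → 0 H
  atom 11: O, bond orders sum to 1 (valence 2) → 1 H
  atom 12: C, bond orders sum to 4 (valence 4) → 0 H
  atom 13: O, bond orders sum to 2 (valence 2) → 0 H
  atom 14: O, bond orders sum to 2 (valence 2) → 0 H
  atom 15: C, bond orders sum to 1 (valence 4) → 3 H
Totals → C:10, H:10, O:5.
In Hill order: C10H10O5.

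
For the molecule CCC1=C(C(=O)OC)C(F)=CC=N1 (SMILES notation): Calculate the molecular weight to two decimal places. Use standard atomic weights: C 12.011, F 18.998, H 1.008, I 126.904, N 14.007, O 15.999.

First, the molecular formula is C9H10FNO2 (counting implicit H from valence).
  C: 9 × 12.011 = 108.099
  F: 1 × 18.998 = 18.998
  H: 10 × 1.008 = 10.080
  N: 1 × 14.007 = 14.007
  O: 2 × 15.999 = 31.998
Sum: 9×12.011 + 1×18.998 + 10×1.008 + 1×14.007 + 2×15.999 = 183.182 → 183.18 g/mol.

183.18 g/mol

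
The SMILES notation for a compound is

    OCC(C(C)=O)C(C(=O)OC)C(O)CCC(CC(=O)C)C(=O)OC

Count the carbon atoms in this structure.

Count every carbon token in the SMILES (each C, including those in ring-closure positions and inside branches).
Carbon count: 16.

16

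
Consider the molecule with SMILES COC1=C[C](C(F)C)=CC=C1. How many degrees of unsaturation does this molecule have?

4

Molecular formula: C9H11FO.
DoU = (2C + 2 + N − H − X) / 2, where X is the halogen count and O/S are ignored.
    = (2·9 + 2 + 0 − 11 − 1) / 2 = 8 / 2 = 4.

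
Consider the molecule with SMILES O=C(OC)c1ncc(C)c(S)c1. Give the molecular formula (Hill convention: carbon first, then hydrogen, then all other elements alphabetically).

Walk through each heavy atom and fill implicit hydrogens from standard valence (C 4, N 3, O 2, S 2, halogen 1); for lowercase aromatic atoms, an aromatic c carries 1 H when it has two neighbours and 0 H with three, and aromatic n carries 0 H:
  atom 1: O, bond orders sum to 2 (valence 2) → 0 H
  atom 2: C, bond orders sum to 4 (valence 4) → 0 H
  atom 3: O, bond orders sum to 2 (valence 2) → 0 H
  atom 4: C, bond orders sum to 1 (valence 4) → 3 H
  atom 5: aromatic c, 3 neighbours → 0 H
  atom 6: aromatic n, 2 neighbours → 0 H
  atom 7: aromatic c, 2 neighbours → 1 H
  atom 8: aromatic c, 3 neighbours → 0 H
  atom 9: C, bond orders sum to 1 (valence 4) → 3 H
  atom 10: aromatic c, 3 neighbours → 0 H
  atom 11: S, bond orders sum to 1 (valence 2) → 1 H
  atom 12: aromatic c, 2 neighbours → 1 H
Totals → C:8, H:9, N:1, O:2, S:1.

C8H9NO2S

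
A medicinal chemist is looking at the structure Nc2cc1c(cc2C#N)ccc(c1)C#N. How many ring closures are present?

2

In SMILES, each pair of matching ring-closure digits denotes one ring-closing bond; the number of such bonds equals the number of independent rings.
Ring-closure bonds here: 2.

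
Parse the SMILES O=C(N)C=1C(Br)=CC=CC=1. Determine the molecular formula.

C7H6BrNO

Walk through each heavy atom and fill implicit hydrogens from standard valence (C 4, N 3, O 2, S 2, halogen 1):
  atom 1: O, bond orders sum to 2 (valence 2) → 0 H
  atom 2: C, bond orders sum to 4 (valence 4) → 0 H
  atom 3: N, bond orders sum to 1 (valence 3) → 2 H
  atom 4: C, bond orders sum to 4 (valence 4) → 0 H
  atom 5: C, bond orders sum to 4 (valence 4) → 0 H
  atom 6: Br (halogen, monovalent) → 0 H
  atom 7: C, bond orders sum to 3 (valence 4) → 1 H
  atom 8: C, bond orders sum to 3 (valence 4) → 1 H
  atom 9: C, bond orders sum to 3 (valence 4) → 1 H
  atom 10: C, bond orders sum to 3 (valence 4) → 1 H
Totals → C:7, H:6, Br:1, N:1, O:1.
In Hill order: C7H6BrNO.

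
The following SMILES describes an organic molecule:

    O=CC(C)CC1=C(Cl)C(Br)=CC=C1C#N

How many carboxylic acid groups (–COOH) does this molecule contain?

Scan the SMILES for the carboxylic acid motif — none present.
Groups that are present: 1 aldehyde, 1 nitrile.

0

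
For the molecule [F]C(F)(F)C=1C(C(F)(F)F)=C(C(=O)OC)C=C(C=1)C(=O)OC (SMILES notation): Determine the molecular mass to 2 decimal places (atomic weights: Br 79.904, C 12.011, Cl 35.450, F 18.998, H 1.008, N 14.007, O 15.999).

First, the molecular formula is C12H8F6O4 (counting implicit H from valence).
  C: 12 × 12.011 = 144.132
  F: 6 × 18.998 = 113.988
  H: 8 × 1.008 = 8.064
  O: 4 × 15.999 = 63.996
Sum: 12×12.011 + 6×18.998 + 8×1.008 + 4×15.999 = 330.180 → 330.18 g/mol.

330.18 g/mol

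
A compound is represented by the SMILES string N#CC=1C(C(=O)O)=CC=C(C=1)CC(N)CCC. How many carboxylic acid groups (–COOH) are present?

The carboxylic acid motif appears at heavy-atom position 5 in the SMILES.
Other groups present: 1 nitrile, 1 primary amine.
Carboxylic acid count: 1.

1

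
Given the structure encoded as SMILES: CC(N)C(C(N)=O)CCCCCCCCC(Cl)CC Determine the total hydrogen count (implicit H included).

31

Walk through each heavy atom and fill implicit hydrogens from standard valence (C 4, N 3, O 2, S 2, halogen 1):
  atom 1: C, bond orders sum to 1 (valence 4) → 3 H
  atom 2: C, bond orders sum to 3 (valence 4) → 1 H
  atom 3: N, bond orders sum to 1 (valence 3) → 2 H
  atom 4: C, bond orders sum to 3 (valence 4) → 1 H
  atom 5: C, bond orders sum to 4 (valence 4) → 0 H
  atom 6: N, bond orders sum to 1 (valence 3) → 2 H
  atom 7: O, bond orders sum to 2 (valence 2) → 0 H
  atom 8: C, bond orders sum to 2 (valence 4) → 2 H
  atom 9: C, bond orders sum to 2 (valence 4) → 2 H
  atom 10: C, bond orders sum to 2 (valence 4) → 2 H
  atom 11: C, bond orders sum to 2 (valence 4) → 2 H
  atom 12: C, bond orders sum to 2 (valence 4) → 2 H
  atom 13: C, bond orders sum to 2 (valence 4) → 2 H
  atom 14: C, bond orders sum to 2 (valence 4) → 2 H
  atom 15: C, bond orders sum to 2 (valence 4) → 2 H
  atom 16: C, bond orders sum to 3 (valence 4) → 1 H
  atom 17: Cl (halogen, monovalent) → 0 H
  atom 18: C, bond orders sum to 2 (valence 4) → 2 H
  atom 19: C, bond orders sum to 1 (valence 4) → 3 H
Total hydrogens: 31.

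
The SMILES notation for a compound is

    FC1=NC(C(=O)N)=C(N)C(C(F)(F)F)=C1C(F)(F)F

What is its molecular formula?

C8H4F7N3O

Walk through each heavy atom and fill implicit hydrogens from standard valence (C 4, N 3, O 2, S 2, halogen 1):
  atom 1: F (halogen, monovalent) → 0 H
  atom 2: C, bond orders sum to 4 (valence 4) → 0 H
  atom 3: N, bond orders sum to 3 (valence 3) → 0 H
  atom 4: C, bond orders sum to 4 (valence 4) → 0 H
  atom 5: C, bond orders sum to 4 (valence 4) → 0 H
  atom 6: O, bond orders sum to 2 (valence 2) → 0 H
  atom 7: N, bond orders sum to 1 (valence 3) → 2 H
  atom 8: C, bond orders sum to 4 (valence 4) → 0 H
  atom 9: N, bond orders sum to 1 (valence 3) → 2 H
  atom 10: C, bond orders sum to 4 (valence 4) → 0 H
  atom 11: C, bond orders sum to 4 (valence 4) → 0 H
  atom 12: F (halogen, monovalent) → 0 H
  atom 13: F (halogen, monovalent) → 0 H
  atom 14: F (halogen, monovalent) → 0 H
  atom 15: C, bond orders sum to 4 (valence 4) → 0 H
  atom 16: C, bond orders sum to 4 (valence 4) → 0 H
  atom 17: F (halogen, monovalent) → 0 H
  atom 18: F (halogen, monovalent) → 0 H
  atom 19: F (halogen, monovalent) → 0 H
Totals → C:8, H:4, F:7, N:3, O:1.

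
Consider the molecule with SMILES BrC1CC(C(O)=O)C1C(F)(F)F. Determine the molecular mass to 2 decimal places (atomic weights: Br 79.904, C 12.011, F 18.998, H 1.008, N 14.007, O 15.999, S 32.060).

247.01 g/mol

First, the molecular formula is C6H6BrF3O2 (counting implicit H from valence).
  Br: 1 × 79.904 = 79.904
  C: 6 × 12.011 = 72.066
  F: 3 × 18.998 = 56.994
  H: 6 × 1.008 = 6.048
  O: 2 × 15.999 = 31.998
Sum: 1×79.904 + 6×12.011 + 3×18.998 + 6×1.008 + 2×15.999 = 247.010 → 247.01 g/mol.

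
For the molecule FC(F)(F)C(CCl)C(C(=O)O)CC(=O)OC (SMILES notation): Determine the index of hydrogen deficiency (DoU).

2

Molecular formula: C8H10ClF3O4.
DoU = (2C + 2 + N − H − X) / 2, where X is the halogen count and O/S are ignored.
    = (2·8 + 2 + 0 − 10 − 4) / 2 = 4 / 2 = 2.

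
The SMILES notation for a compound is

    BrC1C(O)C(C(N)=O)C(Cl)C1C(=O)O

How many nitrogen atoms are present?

Scan the SMILES for N atoms (remember two-letter symbols like Cl and Br are single atoms).
Nitrogen count: 1.

1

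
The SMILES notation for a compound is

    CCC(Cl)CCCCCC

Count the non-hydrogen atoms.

10

Every atom symbol written in the SMILES (organic subset) is one heavy atom; implicit H are not written.
Heavy atoms by element → C:9, Cl:1.
Total: 10.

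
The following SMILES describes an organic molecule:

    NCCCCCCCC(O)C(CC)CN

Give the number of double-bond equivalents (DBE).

Molecular formula: C12H28N2O.
DoU = (2C + 2 + N − H − X) / 2, where X is the halogen count and O/S are ignored.
    = (2·12 + 2 + 2 − 28 − 0) / 2 = 0 / 2 = 0.

0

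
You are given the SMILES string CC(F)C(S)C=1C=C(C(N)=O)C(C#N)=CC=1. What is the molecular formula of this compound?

C11H11FN2OS

Walk through each heavy atom and fill implicit hydrogens from standard valence (C 4, N 3, O 2, S 2, halogen 1):
  atom 1: C, bond orders sum to 1 (valence 4) → 3 H
  atom 2: C, bond orders sum to 3 (valence 4) → 1 H
  atom 3: F (halogen, monovalent) → 0 H
  atom 4: C, bond orders sum to 3 (valence 4) → 1 H
  atom 5: S, bond orders sum to 1 (valence 2) → 1 H
  atom 6: C, bond orders sum to 4 (valence 4) → 0 H
  atom 7: C, bond orders sum to 3 (valence 4) → 1 H
  atom 8: C, bond orders sum to 4 (valence 4) → 0 H
  atom 9: C, bond orders sum to 4 (valence 4) → 0 H
  atom 10: N, bond orders sum to 1 (valence 3) → 2 H
  atom 11: O, bond orders sum to 2 (valence 2) → 0 H
  atom 12: C, bond orders sum to 4 (valence 4) → 0 H
  atom 13: C, bond orders sum to 4 (valence 4) → 0 H
  atom 14: N, bond orders sum to 3 (valence 3) → 0 H
  atom 15: C, bond orders sum to 3 (valence 4) → 1 H
  atom 16: C, bond orders sum to 3 (valence 4) → 1 H
Totals → C:11, H:11, F:1, N:2, O:1, S:1.
In Hill order: C11H11FN2OS.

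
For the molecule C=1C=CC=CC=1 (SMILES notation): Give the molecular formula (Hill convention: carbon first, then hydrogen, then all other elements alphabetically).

Walk through each heavy atom and fill implicit hydrogens from standard valence (C 4, N 3, O 2, S 2, halogen 1):
  atom 1: C, bond orders sum to 3 (valence 4) → 1 H
  atom 2: C, bond orders sum to 3 (valence 4) → 1 H
  atom 3: C, bond orders sum to 3 (valence 4) → 1 H
  atom 4: C, bond orders sum to 3 (valence 4) → 1 H
  atom 5: C, bond orders sum to 3 (valence 4) → 1 H
  atom 6: C, bond orders sum to 3 (valence 4) → 1 H
Totals → C:6, H:6.

C6H6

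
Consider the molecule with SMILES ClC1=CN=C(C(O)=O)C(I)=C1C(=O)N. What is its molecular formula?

Walk through each heavy atom and fill implicit hydrogens from standard valence (C 4, N 3, O 2, S 2, halogen 1):
  atom 1: Cl (halogen, monovalent) → 0 H
  atom 2: C, bond orders sum to 4 (valence 4) → 0 H
  atom 3: C, bond orders sum to 3 (valence 4) → 1 H
  atom 4: N, bond orders sum to 3 (valence 3) → 0 H
  atom 5: C, bond orders sum to 4 (valence 4) → 0 H
  atom 6: C, bond orders sum to 4 (valence 4) → 0 H
  atom 7: O, bond orders sum to 1 (valence 2) → 1 H
  atom 8: O, bond orders sum to 2 (valence 2) → 0 H
  atom 9: C, bond orders sum to 4 (valence 4) → 0 H
  atom 10: I (halogen, monovalent) → 0 H
  atom 11: C, bond orders sum to 4 (valence 4) → 0 H
  atom 12: C, bond orders sum to 4 (valence 4) → 0 H
  atom 13: O, bond orders sum to 2 (valence 2) → 0 H
  atom 14: N, bond orders sum to 1 (valence 3) → 2 H
Totals → C:7, H:4, Cl:1, I:1, N:2, O:3.

C7H4ClIN2O3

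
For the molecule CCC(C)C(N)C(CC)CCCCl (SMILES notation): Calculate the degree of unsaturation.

0

Molecular formula: C11H24ClN.
DoU = (2C + 2 + N − H − X) / 2, where X is the halogen count and O/S are ignored.
    = (2·11 + 2 + 1 − 24 − 1) / 2 = 0 / 2 = 0.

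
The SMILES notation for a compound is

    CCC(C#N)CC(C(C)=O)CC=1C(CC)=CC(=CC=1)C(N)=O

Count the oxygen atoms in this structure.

2

Scan the SMILES for O atoms (remember two-letter symbols like Cl and Br are single atoms).
Oxygen count: 2.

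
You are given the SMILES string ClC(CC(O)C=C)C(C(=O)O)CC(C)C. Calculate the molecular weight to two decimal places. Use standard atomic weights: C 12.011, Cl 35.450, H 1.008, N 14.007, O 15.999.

234.72 g/mol

First, the molecular formula is C11H19ClO3 (counting implicit H from valence).
  C: 11 × 12.011 = 132.121
  Cl: 1 × 35.450 = 35.450
  H: 19 × 1.008 = 19.152
  O: 3 × 15.999 = 47.997
Sum: 11×12.011 + 1×35.450 + 19×1.008 + 3×15.999 = 234.720 → 234.72 g/mol.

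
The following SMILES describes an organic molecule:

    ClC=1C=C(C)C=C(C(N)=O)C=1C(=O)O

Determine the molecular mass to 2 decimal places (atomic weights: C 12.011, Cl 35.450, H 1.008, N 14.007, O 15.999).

213.62 g/mol

First, the molecular formula is C9H8ClNO3 (counting implicit H from valence).
  C: 9 × 12.011 = 108.099
  Cl: 1 × 35.450 = 35.450
  H: 8 × 1.008 = 8.064
  N: 1 × 14.007 = 14.007
  O: 3 × 15.999 = 47.997
Sum: 9×12.011 + 1×35.450 + 8×1.008 + 1×14.007 + 3×15.999 = 213.617 → 213.62 g/mol.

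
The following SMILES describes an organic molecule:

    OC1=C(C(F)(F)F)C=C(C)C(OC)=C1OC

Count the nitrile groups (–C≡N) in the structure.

0

Scan the SMILES for the nitrile motif — none present.
Groups that are present: 2 ether, 1 hydroxyl.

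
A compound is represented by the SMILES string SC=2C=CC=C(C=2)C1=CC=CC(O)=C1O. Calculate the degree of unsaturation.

8

Degree of unsaturation = (number of rings) + (number of π bonds).
Ring closures in the SMILES: 2.
π bonds: 6 double bonds (each 1 DoU) → 6 DoU from unsaturation.
Total DoU = 2 + 6 = 8.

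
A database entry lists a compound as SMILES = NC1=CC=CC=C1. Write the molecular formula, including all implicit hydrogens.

C6H7N

Walk through each heavy atom and fill implicit hydrogens from standard valence (C 4, N 3, O 2, S 2, halogen 1):
  atom 1: N, bond orders sum to 1 (valence 3) → 2 H
  atom 2: C, bond orders sum to 4 (valence 4) → 0 H
  atom 3: C, bond orders sum to 3 (valence 4) → 1 H
  atom 4: C, bond orders sum to 3 (valence 4) → 1 H
  atom 5: C, bond orders sum to 3 (valence 4) → 1 H
  atom 6: C, bond orders sum to 3 (valence 4) → 1 H
  atom 7: C, bond orders sum to 3 (valence 4) → 1 H
Totals → C:6, H:7, N:1.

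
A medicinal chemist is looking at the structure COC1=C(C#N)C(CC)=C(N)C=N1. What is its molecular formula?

Walk through each heavy atom and fill implicit hydrogens from standard valence (C 4, N 3, O 2, S 2, halogen 1):
  atom 1: C, bond orders sum to 1 (valence 4) → 3 H
  atom 2: O, bond orders sum to 2 (valence 2) → 0 H
  atom 3: C, bond orders sum to 4 (valence 4) → 0 H
  atom 4: C, bond orders sum to 4 (valence 4) → 0 H
  atom 5: C, bond orders sum to 4 (valence 4) → 0 H
  atom 6: N, bond orders sum to 3 (valence 3) → 0 H
  atom 7: C, bond orders sum to 4 (valence 4) → 0 H
  atom 8: C, bond orders sum to 2 (valence 4) → 2 H
  atom 9: C, bond orders sum to 1 (valence 4) → 3 H
  atom 10: C, bond orders sum to 4 (valence 4) → 0 H
  atom 11: N, bond orders sum to 1 (valence 3) → 2 H
  atom 12: C, bond orders sum to 3 (valence 4) → 1 H
  atom 13: N, bond orders sum to 3 (valence 3) → 0 H
Totals → C:9, H:11, N:3, O:1.

C9H11N3O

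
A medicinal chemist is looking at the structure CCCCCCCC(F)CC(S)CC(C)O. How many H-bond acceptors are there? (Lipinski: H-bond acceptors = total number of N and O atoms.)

N atoms: 0; O atoms: 1.
Lipinski HBA = 0 + 1 = 1.

1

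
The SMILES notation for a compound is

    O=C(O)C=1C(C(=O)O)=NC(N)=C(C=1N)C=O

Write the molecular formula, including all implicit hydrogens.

Walk through each heavy atom and fill implicit hydrogens from standard valence (C 4, N 3, O 2, S 2, halogen 1):
  atom 1: O, bond orders sum to 2 (valence 2) → 0 H
  atom 2: C, bond orders sum to 4 (valence 4) → 0 H
  atom 3: O, bond orders sum to 1 (valence 2) → 1 H
  atom 4: C, bond orders sum to 4 (valence 4) → 0 H
  atom 5: C, bond orders sum to 4 (valence 4) → 0 H
  atom 6: C, bond orders sum to 4 (valence 4) → 0 H
  atom 7: O, bond orders sum to 2 (valence 2) → 0 H
  atom 8: O, bond orders sum to 1 (valence 2) → 1 H
  atom 9: N, bond orders sum to 3 (valence 3) → 0 H
  atom 10: C, bond orders sum to 4 (valence 4) → 0 H
  atom 11: N, bond orders sum to 1 (valence 3) → 2 H
  atom 12: C, bond orders sum to 4 (valence 4) → 0 H
  atom 13: C, bond orders sum to 4 (valence 4) → 0 H
  atom 14: N, bond orders sum to 1 (valence 3) → 2 H
  atom 15: C, bond orders sum to 3 (valence 4) → 1 H
  atom 16: O, bond orders sum to 2 (valence 2) → 0 H
Totals → C:8, H:7, N:3, O:5.

C8H7N3O5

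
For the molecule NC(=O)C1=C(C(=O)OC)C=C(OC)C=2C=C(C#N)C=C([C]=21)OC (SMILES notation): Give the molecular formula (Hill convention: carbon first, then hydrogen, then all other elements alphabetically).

C16H14N2O5

Walk through each heavy atom and fill implicit hydrogens from standard valence (C 4, N 3, O 2, S 2, halogen 1):
  atom 1: N, bond orders sum to 1 (valence 3) → 2 H
  atom 2: C, bond orders sum to 4 (valence 4) → 0 H
  atom 3: O, bond orders sum to 2 (valence 2) → 0 H
  atom 4: C, bond orders sum to 4 (valence 4) → 0 H
  atom 5: C, bond orders sum to 4 (valence 4) → 0 H
  atom 6: C, bond orders sum to 4 (valence 4) → 0 H
  atom 7: O, bond orders sum to 2 (valence 2) → 0 H
  atom 8: O, bond orders sum to 2 (valence 2) → 0 H
  atom 9: C, bond orders sum to 1 (valence 4) → 3 H
  atom 10: C, bond orders sum to 3 (valence 4) → 1 H
  atom 11: C, bond orders sum to 4 (valence 4) → 0 H
  atom 12: O, bond orders sum to 2 (valence 2) → 0 H
  atom 13: C, bond orders sum to 1 (valence 4) → 3 H
  atom 14: C, bond orders sum to 4 (valence 4) → 0 H
  atom 15: C, bond orders sum to 3 (valence 4) → 1 H
  atom 16: C, bond orders sum to 4 (valence 4) → 0 H
  atom 17: C, bond orders sum to 4 (valence 4) → 0 H
  atom 18: N, bond orders sum to 3 (valence 3) → 0 H
  atom 19: C, bond orders sum to 3 (valence 4) → 1 H
  atom 20: C, bond orders sum to 4 (valence 4) → 0 H
  atom 21: C with explicit H count 0
  atom 22: O, bond orders sum to 2 (valence 2) → 0 H
  atom 23: C, bond orders sum to 1 (valence 4) → 3 H
Totals → C:16, H:14, N:2, O:5.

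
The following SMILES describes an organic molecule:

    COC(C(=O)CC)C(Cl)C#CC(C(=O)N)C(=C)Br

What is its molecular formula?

C12H15BrClNO3

Walk through each heavy atom and fill implicit hydrogens from standard valence (C 4, N 3, O 2, S 2, halogen 1):
  atom 1: C, bond orders sum to 1 (valence 4) → 3 H
  atom 2: O, bond orders sum to 2 (valence 2) → 0 H
  atom 3: C, bond orders sum to 3 (valence 4) → 1 H
  atom 4: C, bond orders sum to 4 (valence 4) → 0 H
  atom 5: O, bond orders sum to 2 (valence 2) → 0 H
  atom 6: C, bond orders sum to 2 (valence 4) → 2 H
  atom 7: C, bond orders sum to 1 (valence 4) → 3 H
  atom 8: C, bond orders sum to 3 (valence 4) → 1 H
  atom 9: Cl (halogen, monovalent) → 0 H
  atom 10: C, bond orders sum to 4 (valence 4) → 0 H
  atom 11: C, bond orders sum to 4 (valence 4) → 0 H
  atom 12: C, bond orders sum to 3 (valence 4) → 1 H
  atom 13: C, bond orders sum to 4 (valence 4) → 0 H
  atom 14: O, bond orders sum to 2 (valence 2) → 0 H
  atom 15: N, bond orders sum to 1 (valence 3) → 2 H
  atom 16: C, bond orders sum to 4 (valence 4) → 0 H
  atom 17: C, bond orders sum to 2 (valence 4) → 2 H
  atom 18: Br (halogen, monovalent) → 0 H
Totals → C:12, H:15, Br:1, Cl:1, N:1, O:3.
In Hill order: C12H15BrClNO3.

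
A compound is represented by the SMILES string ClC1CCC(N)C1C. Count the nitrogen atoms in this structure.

1

Scan the SMILES for N atoms (remember two-letter symbols like Cl and Br are single atoms).
Nitrogen count: 1.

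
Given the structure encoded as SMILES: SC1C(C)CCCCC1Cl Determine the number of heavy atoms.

Every atom symbol written in the SMILES (organic subset) is one heavy atom; implicit H are not written.
Heavy atoms by element → C:8, Cl:1, S:1.
Total: 10.

10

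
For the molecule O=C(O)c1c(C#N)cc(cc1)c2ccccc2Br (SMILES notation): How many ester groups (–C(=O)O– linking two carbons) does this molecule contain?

Scan the SMILES for the ester motif — none present.
Groups that are present: 1 carboxylic acid, 1 nitrile.

0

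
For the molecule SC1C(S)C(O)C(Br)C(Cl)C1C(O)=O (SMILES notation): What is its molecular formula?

C7H10BrClO3S2

Walk through each heavy atom and fill implicit hydrogens from standard valence (C 4, N 3, O 2, S 2, halogen 1):
  atom 1: S, bond orders sum to 1 (valence 2) → 1 H
  atom 2: C, bond orders sum to 3 (valence 4) → 1 H
  atom 3: C, bond orders sum to 3 (valence 4) → 1 H
  atom 4: S, bond orders sum to 1 (valence 2) → 1 H
  atom 5: C, bond orders sum to 3 (valence 4) → 1 H
  atom 6: O, bond orders sum to 1 (valence 2) → 1 H
  atom 7: C, bond orders sum to 3 (valence 4) → 1 H
  atom 8: Br (halogen, monovalent) → 0 H
  atom 9: C, bond orders sum to 3 (valence 4) → 1 H
  atom 10: Cl (halogen, monovalent) → 0 H
  atom 11: C, bond orders sum to 3 (valence 4) → 1 H
  atom 12: C, bond orders sum to 4 (valence 4) → 0 H
  atom 13: O, bond orders sum to 1 (valence 2) → 1 H
  atom 14: O, bond orders sum to 2 (valence 2) → 0 H
Totals → C:7, H:10, Br:1, Cl:1, O:3, S:2.
In Hill order: C7H10BrClO3S2.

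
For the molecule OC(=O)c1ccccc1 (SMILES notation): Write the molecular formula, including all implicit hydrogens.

Walk through each heavy atom and fill implicit hydrogens from standard valence (C 4, N 3, O 2, S 2, halogen 1); for lowercase aromatic atoms, an aromatic c carries 1 H when it has two neighbours and 0 H with three, and aromatic n carries 0 H:
  atom 1: O, bond orders sum to 1 (valence 2) → 1 H
  atom 2: C, bond orders sum to 4 (valence 4) → 0 H
  atom 3: O, bond orders sum to 2 (valence 2) → 0 H
  atom 4: aromatic c, 3 neighbours → 0 H
  atom 5: aromatic c, 2 neighbours → 1 H
  atom 6: aromatic c, 2 neighbours → 1 H
  atom 7: aromatic c, 2 neighbours → 1 H
  atom 8: aromatic c, 2 neighbours → 1 H
  atom 9: aromatic c, 2 neighbours → 1 H
Totals → C:7, H:6, O:2.

C7H6O2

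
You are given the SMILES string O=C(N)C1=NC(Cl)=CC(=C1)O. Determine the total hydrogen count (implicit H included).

Walk through each heavy atom and fill implicit hydrogens from standard valence (C 4, N 3, O 2, S 2, halogen 1):
  atom 1: O, bond orders sum to 2 (valence 2) → 0 H
  atom 2: C, bond orders sum to 4 (valence 4) → 0 H
  atom 3: N, bond orders sum to 1 (valence 3) → 2 H
  atom 4: C, bond orders sum to 4 (valence 4) → 0 H
  atom 5: N, bond orders sum to 3 (valence 3) → 0 H
  atom 6: C, bond orders sum to 4 (valence 4) → 0 H
  atom 7: Cl (halogen, monovalent) → 0 H
  atom 8: C, bond orders sum to 3 (valence 4) → 1 H
  atom 9: C, bond orders sum to 4 (valence 4) → 0 H
  atom 10: C, bond orders sum to 3 (valence 4) → 1 H
  atom 11: O, bond orders sum to 1 (valence 2) → 1 H
Total hydrogens: 5.

5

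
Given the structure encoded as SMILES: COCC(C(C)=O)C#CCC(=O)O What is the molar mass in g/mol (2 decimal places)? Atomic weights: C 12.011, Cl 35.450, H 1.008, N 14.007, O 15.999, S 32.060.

184.19 g/mol

First, the molecular formula is C9H12O4 (counting implicit H from valence).
  C: 9 × 12.011 = 108.099
  H: 12 × 1.008 = 12.096
  O: 4 × 15.999 = 63.996
Sum: 9×12.011 + 12×1.008 + 4×15.999 = 184.191 → 184.19 g/mol.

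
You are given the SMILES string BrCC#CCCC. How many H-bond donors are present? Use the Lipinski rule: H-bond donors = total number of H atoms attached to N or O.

0

Donors: find every N or O and count the H atoms it carries.
  (no N or O atoms present)
Lipinski HBD = 0.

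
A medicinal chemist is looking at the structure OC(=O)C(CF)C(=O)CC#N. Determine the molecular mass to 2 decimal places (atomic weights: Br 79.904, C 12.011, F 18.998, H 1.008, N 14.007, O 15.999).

First, the molecular formula is C6H6FNO3 (counting implicit H from valence).
  C: 6 × 12.011 = 72.066
  F: 1 × 18.998 = 18.998
  H: 6 × 1.008 = 6.048
  N: 1 × 14.007 = 14.007
  O: 3 × 15.999 = 47.997
Sum: 6×12.011 + 1×18.998 + 6×1.008 + 1×14.007 + 3×15.999 = 159.116 → 159.12 g/mol.

159.12 g/mol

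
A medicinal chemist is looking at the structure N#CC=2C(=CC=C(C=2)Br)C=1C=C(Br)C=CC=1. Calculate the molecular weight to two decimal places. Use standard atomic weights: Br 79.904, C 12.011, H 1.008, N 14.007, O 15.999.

337.01 g/mol

First, the molecular formula is C13H7Br2N (counting implicit H from valence).
  Br: 2 × 79.904 = 159.808
  C: 13 × 12.011 = 156.143
  H: 7 × 1.008 = 7.056
  N: 1 × 14.007 = 14.007
Sum: 2×79.904 + 13×12.011 + 7×1.008 + 1×14.007 = 337.014 → 337.01 g/mol.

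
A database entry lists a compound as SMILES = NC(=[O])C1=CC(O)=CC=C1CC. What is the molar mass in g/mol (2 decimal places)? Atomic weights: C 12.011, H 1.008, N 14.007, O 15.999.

First, the molecular formula is C9H11NO2 (counting implicit H from valence).
  C: 9 × 12.011 = 108.099
  H: 11 × 1.008 = 11.088
  N: 1 × 14.007 = 14.007
  O: 2 × 15.999 = 31.998
Sum: 9×12.011 + 11×1.008 + 1×14.007 + 2×15.999 = 165.192 → 165.19 g/mol.

165.19 g/mol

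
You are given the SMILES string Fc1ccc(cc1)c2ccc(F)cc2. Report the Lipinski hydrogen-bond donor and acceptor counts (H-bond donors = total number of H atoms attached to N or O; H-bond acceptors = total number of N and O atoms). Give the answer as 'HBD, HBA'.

0, 0

Donors: find every N or O and count the H atoms it carries.
  (no N or O atoms present)
Lipinski HBD = 0.
Acceptors: N atoms = 0, O atoms = 0 → HBA = 0.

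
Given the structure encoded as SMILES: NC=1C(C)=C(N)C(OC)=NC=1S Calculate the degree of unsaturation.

4

Degree of unsaturation = (number of rings) + (number of π bonds).
Ring closures in the SMILES: 1.
π bonds: 3 double bonds (each 1 DoU) → 3 DoU from unsaturation.
Total DoU = 1 + 3 = 4.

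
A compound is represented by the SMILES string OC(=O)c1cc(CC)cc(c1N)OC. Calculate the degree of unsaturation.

Molecular formula: C10H13NO3.
DoU = (2C + 2 + N − H − X) / 2, where X is the halogen count and O/S are ignored.
    = (2·10 + 2 + 1 − 13 − 0) / 2 = 10 / 2 = 5.

5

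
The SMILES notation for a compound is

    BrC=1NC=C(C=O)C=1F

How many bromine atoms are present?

1

Scan the SMILES for Br atoms (remember two-letter symbols like Cl and Br are single atoms).
Bromine count: 1.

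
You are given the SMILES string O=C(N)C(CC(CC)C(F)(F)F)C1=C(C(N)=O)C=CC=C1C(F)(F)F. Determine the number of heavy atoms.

Every atom symbol written in the SMILES (organic subset) is one heavy atom; implicit H are not written.
Heavy atoms by element → C:15, F:6, N:2, O:2.
Total: 25.

25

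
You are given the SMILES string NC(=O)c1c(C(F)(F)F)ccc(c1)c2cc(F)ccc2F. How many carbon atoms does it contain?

14

Count every carbon token in the SMILES (each C, including those in ring-closure positions and inside branches).
Carbon count: 14.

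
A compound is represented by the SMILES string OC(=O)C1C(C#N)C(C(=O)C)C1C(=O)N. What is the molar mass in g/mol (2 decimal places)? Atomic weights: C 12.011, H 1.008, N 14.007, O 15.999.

210.19 g/mol

First, the molecular formula is C9H10N2O4 (counting implicit H from valence).
  C: 9 × 12.011 = 108.099
  H: 10 × 1.008 = 10.080
  N: 2 × 14.007 = 28.014
  O: 4 × 15.999 = 63.996
Sum: 9×12.011 + 10×1.008 + 2×14.007 + 4×15.999 = 210.189 → 210.19 g/mol.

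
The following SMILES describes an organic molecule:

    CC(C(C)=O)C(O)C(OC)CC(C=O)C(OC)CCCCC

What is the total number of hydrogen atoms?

Walk through each heavy atom and fill implicit hydrogens from standard valence (C 4, N 3, O 2, S 2, halogen 1):
  atom 1: C, bond orders sum to 1 (valence 4) → 3 H
  atom 2: C, bond orders sum to 3 (valence 4) → 1 H
  atom 3: C, bond orders sum to 4 (valence 4) → 0 H
  atom 4: C, bond orders sum to 1 (valence 4) → 3 H
  atom 5: O, bond orders sum to 2 (valence 2) → 0 H
  atom 6: C, bond orders sum to 3 (valence 4) → 1 H
  atom 7: O, bond orders sum to 1 (valence 2) → 1 H
  atom 8: C, bond orders sum to 3 (valence 4) → 1 H
  atom 9: O, bond orders sum to 2 (valence 2) → 0 H
  atom 10: C, bond orders sum to 1 (valence 4) → 3 H
  atom 11: C, bond orders sum to 2 (valence 4) → 2 H
  atom 12: C, bond orders sum to 3 (valence 4) → 1 H
  atom 13: C, bond orders sum to 3 (valence 4) → 1 H
  atom 14: O, bond orders sum to 2 (valence 2) → 0 H
  atom 15: C, bond orders sum to 3 (valence 4) → 1 H
  atom 16: O, bond orders sum to 2 (valence 2) → 0 H
  atom 17: C, bond orders sum to 1 (valence 4) → 3 H
  atom 18: C, bond orders sum to 2 (valence 4) → 2 H
  atom 19: C, bond orders sum to 2 (valence 4) → 2 H
  atom 20: C, bond orders sum to 2 (valence 4) → 2 H
  atom 21: C, bond orders sum to 2 (valence 4) → 2 H
  atom 22: C, bond orders sum to 1 (valence 4) → 3 H
Total hydrogens: 32.

32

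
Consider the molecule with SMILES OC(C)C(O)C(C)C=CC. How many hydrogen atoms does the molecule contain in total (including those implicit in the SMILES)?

Walk through each heavy atom and fill implicit hydrogens from standard valence (C 4, N 3, O 2, S 2, halogen 1):
  atom 1: O, bond orders sum to 1 (valence 2) → 1 H
  atom 2: C, bond orders sum to 3 (valence 4) → 1 H
  atom 3: C, bond orders sum to 1 (valence 4) → 3 H
  atom 4: C, bond orders sum to 3 (valence 4) → 1 H
  atom 5: O, bond orders sum to 1 (valence 2) → 1 H
  atom 6: C, bond orders sum to 3 (valence 4) → 1 H
  atom 7: C, bond orders sum to 1 (valence 4) → 3 H
  atom 8: C, bond orders sum to 3 (valence 4) → 1 H
  atom 9: C, bond orders sum to 3 (valence 4) → 1 H
  atom 10: C, bond orders sum to 1 (valence 4) → 3 H
Total hydrogens: 16.

16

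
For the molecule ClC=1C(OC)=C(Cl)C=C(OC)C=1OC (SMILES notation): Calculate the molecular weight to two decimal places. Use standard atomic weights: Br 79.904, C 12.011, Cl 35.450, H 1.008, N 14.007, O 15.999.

First, the molecular formula is C9H10Cl2O3 (counting implicit H from valence).
  C: 9 × 12.011 = 108.099
  Cl: 2 × 35.450 = 70.900
  H: 10 × 1.008 = 10.080
  O: 3 × 15.999 = 47.997
Sum: 9×12.011 + 2×35.450 + 10×1.008 + 3×15.999 = 237.076 → 237.08 g/mol.

237.08 g/mol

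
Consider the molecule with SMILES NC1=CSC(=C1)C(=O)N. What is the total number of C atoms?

Count every carbon token in the SMILES (each C, including those in ring-closure positions and inside branches).
Carbon count: 5.

5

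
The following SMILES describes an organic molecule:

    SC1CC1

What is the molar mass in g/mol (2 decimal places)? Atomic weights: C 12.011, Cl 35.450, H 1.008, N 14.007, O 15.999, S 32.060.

74.14 g/mol

First, the molecular formula is C3H6S (counting implicit H from valence).
  C: 3 × 12.011 = 36.033
  H: 6 × 1.008 = 6.048
  S: 1 × 32.060 = 32.060
Sum: 3×12.011 + 6×1.008 + 1×32.060 = 74.141 → 74.14 g/mol.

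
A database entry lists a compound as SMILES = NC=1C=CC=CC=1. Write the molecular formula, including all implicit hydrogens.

C6H7N

Walk through each heavy atom and fill implicit hydrogens from standard valence (C 4, N 3, O 2, S 2, halogen 1):
  atom 1: N, bond orders sum to 1 (valence 3) → 2 H
  atom 2: C, bond orders sum to 4 (valence 4) → 0 H
  atom 3: C, bond orders sum to 3 (valence 4) → 1 H
  atom 4: C, bond orders sum to 3 (valence 4) → 1 H
  atom 5: C, bond orders sum to 3 (valence 4) → 1 H
  atom 6: C, bond orders sum to 3 (valence 4) → 1 H
  atom 7: C, bond orders sum to 3 (valence 4) → 1 H
Totals → C:6, H:7, N:1.
In Hill order: C6H7N.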